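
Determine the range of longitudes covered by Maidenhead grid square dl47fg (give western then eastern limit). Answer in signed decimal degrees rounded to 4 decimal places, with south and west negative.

-111.5833, -111.5000

Field D=3, L=11: +3·20° lon, +11·10° lat → SW at lon -120°, lat 20°.
Square 4, 7: +4·2° lon, +7·1° lat → SW at lon -112°, lat 27°.
Subsquare f=5, g=6: +5·0.0833333° lon, +6·0.0416667° lat → SW at lon -111.583°, lat 27.25°.
Cell spans 0.0833333° lon × 0.0416667° lat.
west -111.5833, east -111.5000.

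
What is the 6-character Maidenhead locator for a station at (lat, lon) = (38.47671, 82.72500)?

NM18il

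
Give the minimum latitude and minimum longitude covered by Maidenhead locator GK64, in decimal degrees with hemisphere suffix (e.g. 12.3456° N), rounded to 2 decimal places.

Field G=6, K=10: +6·20° lon, +10·10° lat → SW at lon -60°, lat 10°.
Square 6, 4: +6·2° lon, +4·1° lat → SW at lon -48°, lat 14°.
latitude 14.00° N, longitude 48.00° W.

14.00° N, 48.00° W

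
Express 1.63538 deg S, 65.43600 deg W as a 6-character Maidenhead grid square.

FI78gi

Shift to the Maidenhead origin (180°W, 90°S): lon 114.5640, lat 88.3646.
Field (20°×10°, letters A–R): 114.5640/20 → 5 → F, 88.3646/10 → 8 → I; chars FI.
Square (2°×1°, digits 0–9): 14.5640/2 → 7, 8.3646/1 → 8; chars 78.
Subsquare (5′×2.5′, letters a–x): 0.5640/0.0833333 → 6 → g, 0.3646/0.0416667 → 8 → i; chars gi.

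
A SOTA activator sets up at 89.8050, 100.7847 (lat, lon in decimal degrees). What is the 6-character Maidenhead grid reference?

Offset from 180°W / 90°S: lon 280.7847°, lat 179.8050°.
Field: 280.7847/20 → 14 → O, 179.8050/10 → 17 → R; chars OR.
Square: 0.7847/2 → 0, 9.8050/1 → 9; chars 09.
Subsquare: 0.7847/0.0833333 → 9 → j, 0.8050/0.0416667 → 19 → t; chars jt.

OR09jt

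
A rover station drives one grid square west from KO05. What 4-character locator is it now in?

JO95

Longitude square 0; −1 → -1, wraps to 9, carry into field.
Longitude field K = 10; −1 → 9 = J.
The latitude characters are unchanged.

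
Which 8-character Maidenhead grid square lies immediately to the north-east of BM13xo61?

Longitude extended square 6; +1 → 7.
Latitude extended square 1; +1 → 2.

BM13xo72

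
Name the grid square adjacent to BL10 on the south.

BK19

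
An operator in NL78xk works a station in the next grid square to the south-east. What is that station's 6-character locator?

NL88aj

Longitude subsquare x = 23; +1 → 24, wraps to 0 = a, carry into square.
Longitude square 7; +1 → 8.
Latitude subsquare k = 10; −1 → 9 = j.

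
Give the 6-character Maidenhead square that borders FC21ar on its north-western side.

FC11xs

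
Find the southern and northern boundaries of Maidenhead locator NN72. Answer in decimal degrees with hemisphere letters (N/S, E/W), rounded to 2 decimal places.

42.00° N, 43.00° N

Field N=13, N=13: +13·20° lon, +13·10° lat → SW at lon 80°, lat 40°.
Square 7, 2: +7·2° lon, +2·1° lat → SW at lon 94°, lat 42°.
Cell spans 2° lon × 1° lat.
south 42.00° N, north 43.00° N.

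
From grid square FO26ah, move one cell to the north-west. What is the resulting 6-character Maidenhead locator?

Longitude subsquare a = 0; −1 → -1, wraps to 23 = x, carry into square.
Longitude square 2; −1 → 1.
Latitude subsquare h = 7; +1 → 8 = i.

FO16xi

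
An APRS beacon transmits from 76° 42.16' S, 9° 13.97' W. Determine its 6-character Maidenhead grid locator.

IB53jh

Add 180° to longitude and 90° to latitude: 170.7672, 13.2973.
Field: lon ⌊170.7672/20⌋ = 8 → I; lat ⌊13.2973/10⌋ = 1 → B.
Square: lon ⌊10.7672/2⌋ = 5; lat ⌊3.2973/1⌋ = 3.
Subsquare: lon ⌊0.7672/0.0833333⌋ = 9 → j; lat ⌊0.2973/0.0416667⌋ = 7 → h.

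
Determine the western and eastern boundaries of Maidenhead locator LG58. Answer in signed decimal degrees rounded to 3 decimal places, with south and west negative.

Field L=11, G=6: +11·20° lon, +6·10° lat → SW at lon 40°, lat -30°.
Square 5, 8: +5·2° lon, +8·1° lat → SW at lon 50°, lat -22°.
Cell spans 2° lon × 1° lat.
west 50.000, east 52.000.

50.000, 52.000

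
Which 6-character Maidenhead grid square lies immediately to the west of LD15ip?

LD15hp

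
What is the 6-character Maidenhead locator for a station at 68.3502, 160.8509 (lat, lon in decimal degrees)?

Shift to the Maidenhead origin (180°W, 90°S): lon 340.8509, lat 158.3502.
Field (20°×10°, letters A–R): lon ⌊340.8509/20⌋ = 17 → R; lat ⌊158.3502/10⌋ = 15 → P.
Square (2°×1°, digits 0–9): lon ⌊0.8509/2⌋ = 0; lat ⌊8.3502/1⌋ = 8.
Subsquare (5′×2.5′, letters a–x): lon ⌊0.8509/0.0833333⌋ = 10 → k; lat ⌊0.3502/0.0416667⌋ = 8 → i.

RP08ki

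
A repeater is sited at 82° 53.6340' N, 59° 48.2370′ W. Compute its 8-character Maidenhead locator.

GR02cv34

Shift to the Maidenhead origin (180°W, 90°S): lon 120.19605, lat 172.89390.
Field: 120.19605/20 → 6 → G, 172.89390/10 → 17 → R; chars GR.
Square: 0.19605/2 → 0, 2.89390/1 → 2; chars 02.
Subsquare: 0.19605/0.0833333 → 2 → c, 0.89390/0.0416667 → 21 → v; chars cv.
Extended square: 0.02938/0.00833333 → 3, 0.01890/0.00416667 → 4; chars 34.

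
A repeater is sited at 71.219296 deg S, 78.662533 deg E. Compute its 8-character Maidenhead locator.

MB98hs97

Shift to the Maidenhead origin (180°W, 90°S): lon 258.66253, lat 18.78070.
Field: 258.66253/20 → 12 → M, 18.78070/10 → 1 → B; chars MB.
Square: 18.66253/2 → 9, 8.78070/1 → 8; chars 98.
Subsquare: 0.66253/0.0833333 → 7 → h, 0.78070/0.0416667 → 18 → s; chars hs.
Extended square: 0.07920/0.00833333 → 9, 0.03070/0.00416667 → 7; chars 97.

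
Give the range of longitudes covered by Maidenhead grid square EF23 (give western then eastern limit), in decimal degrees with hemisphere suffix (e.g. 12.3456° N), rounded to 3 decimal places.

Field E=4, F=5: +4·20° lon, +5·10° lat → SW at lon -100°, lat -40°.
Square 2, 3: +2·2° lon, +3·1° lat → SW at lon -96°, lat -37°.
Cell spans 2° lon × 1° lat.
west 96.000° W, east 94.000° W.

96.000° W, 94.000° W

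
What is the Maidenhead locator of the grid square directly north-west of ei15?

Longitude square 1; −1 → 0.
Latitude square 5; +1 → 6.

EI06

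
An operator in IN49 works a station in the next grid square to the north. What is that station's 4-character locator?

IO40

Latitude square 9; +1 → 10, wraps to 0, carry into field.
Latitude field N = 13; +1 → 14 = O.
The longitude characters are unchanged.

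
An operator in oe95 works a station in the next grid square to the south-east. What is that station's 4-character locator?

PE04

Longitude square 9; +1 → 10, wraps to 0, carry into field.
Longitude field O = 14; +1 → 15 = P.
Latitude square 5; −1 → 4.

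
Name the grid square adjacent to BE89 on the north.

BF80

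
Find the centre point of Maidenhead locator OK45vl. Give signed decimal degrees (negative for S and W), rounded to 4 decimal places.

15.4792, 109.7917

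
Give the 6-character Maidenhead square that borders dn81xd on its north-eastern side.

Longitude subsquare x = 23; +1 → 24, wraps to 0 = a, carry into square.
Longitude square 8; +1 → 9.
Latitude subsquare d = 3; +1 → 4 = e.

DN91ae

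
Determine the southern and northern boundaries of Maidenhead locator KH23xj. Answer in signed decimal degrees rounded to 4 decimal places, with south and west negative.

Field K=10, H=7: +10·20° lon, +7·10° lat → SW at lon 20°, lat -20°.
Square 2, 3: +2·2° lon, +3·1° lat → SW at lon 24°, lat -17°.
Subsquare x=23, j=9: +23·0.0833333° lon, +9·0.0416667° lat → SW at lon 25.9167°, lat -16.625°.
Cell spans 0.0833333° lon × 0.0416667° lat.
south -16.6250, north -16.5833.

-16.6250, -16.5833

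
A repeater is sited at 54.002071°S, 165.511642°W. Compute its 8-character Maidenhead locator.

AD75fx89

Offset from 180°W / 90°S: lon 14.48836°, lat 35.99793°.
Field: 14.48836/20 → 0 → A, 35.99793/10 → 3 → D; chars AD.
Square: 14.48836/2 → 7, 5.99793/1 → 5; chars 75.
Subsquare: 0.48836/0.0833333 → 5 → f, 0.99793/0.0416667 → 23 → x; chars fx.
Extended square: 0.07169/0.00833333 → 8, 0.03960/0.00416667 → 9; chars 89.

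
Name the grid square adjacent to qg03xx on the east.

Longitude subsquare x = 23; +1 → 24, wraps to 0 = a, carry into square.
Longitude square 0; +1 → 1.
The latitude characters are unchanged.

QG13ax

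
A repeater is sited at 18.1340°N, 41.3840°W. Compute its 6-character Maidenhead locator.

GK98hd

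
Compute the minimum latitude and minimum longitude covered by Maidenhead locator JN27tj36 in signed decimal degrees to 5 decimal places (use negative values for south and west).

Field J=9, N=13: +9·20° lon, +13·10° lat → SW at lon 0°, lat 40°.
Square 2, 7: +2·2° lon, +7·1° lat → SW at lon 4°, lat 47°.
Subsquare t=19, j=9: +19·0.0833333° lon, +9·0.0416667° lat → SW at lon 5.58333°, lat 47.375°.
Extended square 3, 6: +3·0.00833333° lon, +6·0.00416667° lat → SW at lon 5.60833°, lat 47.4°.
latitude 47.40000, longitude 5.60833.

47.40000, 5.60833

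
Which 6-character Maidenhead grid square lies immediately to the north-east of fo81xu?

Longitude subsquare x = 23; +1 → 24, wraps to 0 = a, carry into square.
Longitude square 8; +1 → 9.
Latitude subsquare u = 20; +1 → 21 = v.

FO91av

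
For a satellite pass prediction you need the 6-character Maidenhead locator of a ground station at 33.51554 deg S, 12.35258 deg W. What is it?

IF36tl

Offset from 180°W / 90°S: lon 167.6474°, lat 56.4845°.
Field: lon ⌊167.6474/20⌋ = 8 → I; lat ⌊56.4845/10⌋ = 5 → F.
Square: lon ⌊7.6474/2⌋ = 3; lat ⌊6.4845/1⌋ = 6.
Subsquare: lon ⌊1.6474/0.0833333⌋ = 19 → t; lat ⌊0.4845/0.0416667⌋ = 11 → l.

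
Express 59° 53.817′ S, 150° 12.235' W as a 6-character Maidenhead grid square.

Shift to the Maidenhead origin (180°W, 90°S): lon 29.7961, lat 30.1031.
Field: 29.7961/20 → 1 → B, 30.1031/10 → 3 → D; chars BD.
Square: 9.7961/2 → 4, 0.1031/1 → 0; chars 40.
Subsquare: 1.7961/0.0833333 → 21 → v, 0.1031/0.0416667 → 2 → c; chars vc.

BD40vc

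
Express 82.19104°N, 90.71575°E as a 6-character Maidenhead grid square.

Offset from 180°W / 90°S: lon 270.7158°, lat 172.1910°.
Field (20°×10°, letters A–R): lon ⌊270.7158/20⌋ = 13 → N; lat ⌊172.1910/10⌋ = 17 → R.
Square (2°×1°, digits 0–9): lon ⌊10.7158/2⌋ = 5; lat ⌊2.1910/1⌋ = 2.
Subsquare (5′×2.5′, letters a–x): lon ⌊0.7158/0.0833333⌋ = 8 → i; lat ⌊0.1910/0.0416667⌋ = 4 → e.

NR52ie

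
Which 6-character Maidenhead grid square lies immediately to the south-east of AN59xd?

AN69ac

Longitude subsquare x = 23; +1 → 24, wraps to 0 = a, carry into square.
Longitude square 5; +1 → 6.
Latitude subsquare d = 3; −1 → 2 = c.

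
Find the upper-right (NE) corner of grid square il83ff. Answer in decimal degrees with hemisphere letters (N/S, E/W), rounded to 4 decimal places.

Field I=8, L=11: +8·20° lon, +11·10° lat → SW at lon -20°, lat 20°.
Square 8, 3: +8·2° lon, +3·1° lat → SW at lon -4°, lat 23°.
Subsquare f=5, f=5: +5·0.0833333° lon, +5·0.0416667° lat → SW at lon -3.58333°, lat 23.2083°.
Cell spans 0.0833333° lon × 0.0416667° lat. NE corner is SW corner plus one full cell.
latitude 23.2500° N, longitude 3.5000° W.

23.2500° N, 3.5000° W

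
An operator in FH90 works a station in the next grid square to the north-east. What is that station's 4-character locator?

GH01

Longitude square 9; +1 → 10, wraps to 0, carry into field.
Longitude field F = 5; +1 → 6 = G.
Latitude square 0; +1 → 1.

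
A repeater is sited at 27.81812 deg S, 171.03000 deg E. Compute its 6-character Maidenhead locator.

RG52me

Shift to the Maidenhead origin (180°W, 90°S): lon 351.0300, lat 62.1819.
Field: lon ⌊351.0300/20⌋ = 17 → R; lat ⌊62.1819/10⌋ = 6 → G.
Square: lon ⌊11.0300/2⌋ = 5; lat ⌊2.1819/1⌋ = 2.
Subsquare: lon ⌊1.0300/0.0833333⌋ = 12 → m; lat ⌊0.1819/0.0416667⌋ = 4 → e.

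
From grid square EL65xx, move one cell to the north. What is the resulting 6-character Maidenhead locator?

EL66xa

Latitude subsquare x = 23; +1 → 24, wraps to 0 = a, carry into square.
Latitude square 5; +1 → 6.
The longitude characters are unchanged.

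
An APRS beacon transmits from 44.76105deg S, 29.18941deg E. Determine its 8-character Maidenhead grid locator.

KE45of27

Shift to the Maidenhead origin (180°W, 90°S): lon 209.18941, lat 45.23895.
Field (20°×10°, letters A–R): lon ⌊209.18941/20⌋ = 10 → K; lat ⌊45.23895/10⌋ = 4 → E.
Square (2°×1°, digits 0–9): lon ⌊9.18941/2⌋ = 4; lat ⌊5.23895/1⌋ = 5.
Subsquare (5′×2.5′, letters a–x): lon ⌊1.18941/0.0833333⌋ = 14 → o; lat ⌊0.23895/0.0416667⌋ = 5 → f.
Extended square (30″×15″, digits 0–9): lon ⌊0.02274/0.00833333⌋ = 2; lat ⌊0.03062/0.00416667⌋ = 7.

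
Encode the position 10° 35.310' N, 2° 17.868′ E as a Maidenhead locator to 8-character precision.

Add 180° to longitude and 90° to latitude: 182.29780, 100.58850.
Field: lon ⌊182.29780/20⌋ = 9 → J; lat ⌊100.58850/10⌋ = 10 → K.
Square: lon ⌊2.29780/2⌋ = 1; lat ⌊0.58850/1⌋ = 0.
Subsquare: lon ⌊0.29780/0.0833333⌋ = 3 → d; lat ⌊0.58850/0.0416667⌋ = 14 → o.
Extended square: lon ⌊0.04780/0.00833333⌋ = 5; lat ⌊0.00517/0.00416667⌋ = 1.

JK10do51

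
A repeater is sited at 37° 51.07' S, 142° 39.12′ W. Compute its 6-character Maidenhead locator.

Shift to the Maidenhead origin (180°W, 90°S): lon 37.3480, lat 52.1488.
Field (20°×10°, letters A–R): lon ⌊37.3480/20⌋ = 1 → B; lat ⌊52.1488/10⌋ = 5 → F.
Square (2°×1°, digits 0–9): lon ⌊17.3480/2⌋ = 8; lat ⌊2.1488/1⌋ = 2.
Subsquare (5′×2.5′, letters a–x): lon ⌊1.3480/0.0833333⌋ = 16 → q; lat ⌊0.1488/0.0416667⌋ = 3 → d.

BF82qd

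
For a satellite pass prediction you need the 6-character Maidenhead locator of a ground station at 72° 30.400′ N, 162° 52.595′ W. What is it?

AQ82nm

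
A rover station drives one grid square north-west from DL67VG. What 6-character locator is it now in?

Longitude subsquare v = 21; −1 → 20 = u.
Latitude subsquare g = 6; +1 → 7 = h.

DL67uh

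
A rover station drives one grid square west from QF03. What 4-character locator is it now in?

PF93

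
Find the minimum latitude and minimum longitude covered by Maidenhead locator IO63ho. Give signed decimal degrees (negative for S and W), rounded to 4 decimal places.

Field I=8, O=14: +8·20° lon, +14·10° lat → SW at lon -20°, lat 50°.
Square 6, 3: +6·2° lon, +3·1° lat → SW at lon -8°, lat 53°.
Subsquare h=7, o=14: +7·0.0833333° lon, +14·0.0416667° lat → SW at lon -7.41667°, lat 53.5833°.
latitude 53.5833, longitude -7.4167.

53.5833, -7.4167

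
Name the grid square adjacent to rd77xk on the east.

Longitude subsquare x = 23; +1 → 24, wraps to 0 = a, carry into square.
Longitude square 7; +1 → 8.
The latitude characters are unchanged.

RD87ak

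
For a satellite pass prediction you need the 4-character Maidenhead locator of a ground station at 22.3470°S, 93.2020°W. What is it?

Shift to the Maidenhead origin (180°W, 90°S): lon 86.80, lat 67.65.
Field: lon ⌊86.80/20⌋ = 4 → E; lat ⌊67.65/10⌋ = 6 → G.
Square: lon ⌊6.80/2⌋ = 3; lat ⌊7.65/1⌋ = 7.

EG37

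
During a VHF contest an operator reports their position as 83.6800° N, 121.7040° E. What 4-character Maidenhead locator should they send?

Offset from 180°W / 90°S: lon 301.70°, lat 173.68°.
Field: lon ⌊301.70/20⌋ = 15 → P; lat ⌊173.68/10⌋ = 17 → R.
Square: lon ⌊1.70/2⌋ = 0; lat ⌊3.68/1⌋ = 3.

PR03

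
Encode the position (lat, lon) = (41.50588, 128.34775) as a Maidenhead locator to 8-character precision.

PN41em11

Offset from 180°W / 90°S: lon 308.34775°, lat 131.50588°.
Field: 308.34775/20 → 15 → P, 131.50588/10 → 13 → N; chars PN.
Square: 8.34775/2 → 4, 1.50588/1 → 1; chars 41.
Subsquare: 0.34775/0.0833333 → 4 → e, 0.50588/0.0416667 → 12 → m; chars em.
Extended square: 0.01442/0.00833333 → 1, 0.00588/0.00416667 → 1; chars 11.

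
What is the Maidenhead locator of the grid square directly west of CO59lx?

CO59kx

Longitude subsquare l = 11; −1 → 10 = k.
The latitude characters are unchanged.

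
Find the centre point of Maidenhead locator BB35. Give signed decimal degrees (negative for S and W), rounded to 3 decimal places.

-74.500, -153.000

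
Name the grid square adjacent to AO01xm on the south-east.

Longitude subsquare x = 23; +1 → 24, wraps to 0 = a, carry into square.
Longitude square 0; +1 → 1.
Latitude subsquare m = 12; −1 → 11 = l.

AO11al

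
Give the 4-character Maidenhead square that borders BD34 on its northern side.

BD35

Latitude square 4; +1 → 5.
The longitude characters are unchanged.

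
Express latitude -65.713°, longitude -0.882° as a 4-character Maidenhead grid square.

IC94

Shift to the Maidenhead origin (180°W, 90°S): lon 179.12, lat 24.29.
Field: 179.12/20 → 8 → I, 24.29/10 → 2 → C; chars IC.
Square: 19.12/2 → 9, 4.29/1 → 4; chars 94.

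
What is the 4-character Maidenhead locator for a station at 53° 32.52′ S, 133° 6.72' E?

Add 180° to longitude and 90° to latitude: 313.11, 36.46.
Field: lon ⌊313.11/20⌋ = 15 → P; lat ⌊36.46/10⌋ = 3 → D.
Square: lon ⌊13.11/2⌋ = 6; lat ⌊6.46/1⌋ = 6.

PD66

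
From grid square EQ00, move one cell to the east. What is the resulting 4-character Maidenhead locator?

Longitude square 0; +1 → 1.
The latitude characters are unchanged.

EQ10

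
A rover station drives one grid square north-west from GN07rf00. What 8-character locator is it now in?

GN07qf91

Longitude extended square 0; −1 → -1, wraps to 9, carry into subsquare.
Longitude subsquare r = 17; −1 → 16 = q.
Latitude extended square 0; +1 → 1.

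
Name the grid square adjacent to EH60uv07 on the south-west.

Longitude extended square 0; −1 → -1, wraps to 9, carry into subsquare.
Longitude subsquare u = 20; −1 → 19 = t.
Latitude extended square 7; −1 → 6.

EH60tv96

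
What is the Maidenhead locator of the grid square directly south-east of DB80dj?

Longitude subsquare d = 3; +1 → 4 = e.
Latitude subsquare j = 9; −1 → 8 = i.

DB80ei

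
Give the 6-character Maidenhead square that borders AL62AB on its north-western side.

AL52xc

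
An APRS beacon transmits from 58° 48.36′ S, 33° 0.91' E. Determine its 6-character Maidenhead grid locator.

Add 180° to longitude and 90° to latitude: 213.0152, 31.1940.
Field: lon ⌊213.0152/20⌋ = 10 → K; lat ⌊31.1940/10⌋ = 3 → D.
Square: lon ⌊13.0152/2⌋ = 6; lat ⌊1.1940/1⌋ = 1.
Subsquare: lon ⌊1.0152/0.0833333⌋ = 12 → m; lat ⌊0.1940/0.0416667⌋ = 4 → e.

KD61me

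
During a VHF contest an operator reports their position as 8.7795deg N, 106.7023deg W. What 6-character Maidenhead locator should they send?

Shift to the Maidenhead origin (180°W, 90°S): lon 73.2977, lat 98.7795.
Field (20°×10°, letters A–R): lon ⌊73.2977/20⌋ = 3 → D; lat ⌊98.7795/10⌋ = 9 → J.
Square (2°×1°, digits 0–9): lon ⌊13.2977/2⌋ = 6; lat ⌊8.7795/1⌋ = 8.
Subsquare (5′×2.5′, letters a–x): lon ⌊1.2977/0.0833333⌋ = 15 → p; lat ⌊0.7795/0.0416667⌋ = 18 → s.

DJ68ps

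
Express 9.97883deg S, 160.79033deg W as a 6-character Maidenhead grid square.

AI90oa

Shift to the Maidenhead origin (180°W, 90°S): lon 19.2097, lat 80.0212.
Field: lon ⌊19.2097/20⌋ = 0 → A; lat ⌊80.0212/10⌋ = 8 → I.
Square: lon ⌊19.2097/2⌋ = 9; lat ⌊0.0212/1⌋ = 0.
Subsquare: lon ⌊1.2097/0.0833333⌋ = 14 → o; lat ⌊0.0212/0.0416667⌋ = 0 → a.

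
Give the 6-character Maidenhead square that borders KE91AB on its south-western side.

Longitude subsquare a = 0; −1 → -1, wraps to 23 = x, carry into square.
Longitude square 9; −1 → 8.
Latitude subsquare b = 1; −1 → 0 = a.

KE81xa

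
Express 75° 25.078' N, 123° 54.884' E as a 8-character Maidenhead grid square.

PQ15wk90

Add 180° to longitude and 90° to latitude: 303.91473, 165.41797.
Field: lon ⌊303.91473/20⌋ = 15 → P; lat ⌊165.41797/10⌋ = 16 → Q.
Square: lon ⌊3.91473/2⌋ = 1; lat ⌊5.41797/1⌋ = 5.
Subsquare: lon ⌊1.91473/0.0833333⌋ = 22 → w; lat ⌊0.41797/0.0416667⌋ = 10 → k.
Extended square: lon ⌊0.08140/0.00833333⌋ = 9; lat ⌊0.00130/0.00416667⌋ = 0.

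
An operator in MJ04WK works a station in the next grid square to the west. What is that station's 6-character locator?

MJ04vk

Longitude subsquare w = 22; −1 → 21 = v.
The latitude characters are unchanged.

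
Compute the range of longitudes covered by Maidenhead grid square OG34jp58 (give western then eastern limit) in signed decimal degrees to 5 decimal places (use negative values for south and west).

106.79167, 106.80000

Field O=14, G=6: +14·20° lon, +6·10° lat → SW at lon 100°, lat -30°.
Square 3, 4: +3·2° lon, +4·1° lat → SW at lon 106°, lat -26°.
Subsquare j=9, p=15: +9·0.0833333° lon, +15·0.0416667° lat → SW at lon 106.75°, lat -25.375°.
Extended square 5, 8: +5·0.00833333° lon, +8·0.00416667° lat → SW at lon 106.792°, lat -25.3417°.
Cell spans 0.00833333° lon × 0.00416667° lat.
west 106.79167, east 106.80000.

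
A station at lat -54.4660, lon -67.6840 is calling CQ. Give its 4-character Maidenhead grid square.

FD65

Shift to the Maidenhead origin (180°W, 90°S): lon 112.32, lat 35.53.
Field: lon ⌊112.32/20⌋ = 5 → F; lat ⌊35.53/10⌋ = 3 → D.
Square: lon ⌊12.32/2⌋ = 6; lat ⌊5.53/1⌋ = 5.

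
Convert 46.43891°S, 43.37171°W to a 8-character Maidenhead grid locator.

Shift to the Maidenhead origin (180°W, 90°S): lon 136.62829, lat 43.56109.
Field: 136.62829/20 → 6 → G, 43.56109/10 → 4 → E; chars GE.
Square: 16.62829/2 → 8, 3.56109/1 → 3; chars 83.
Subsquare: 0.62829/0.0833333 → 7 → h, 0.56109/0.0416667 → 13 → n; chars hn.
Extended square: 0.04496/0.00833333 → 5, 0.01942/0.00416667 → 4; chars 54.

GE83hn54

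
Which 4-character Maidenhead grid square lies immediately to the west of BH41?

BH31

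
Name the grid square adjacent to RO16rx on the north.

RO17ra

Latitude subsquare x = 23; +1 → 24, wraps to 0 = a, carry into square.
Latitude square 6; +1 → 7.
The longitude characters are unchanged.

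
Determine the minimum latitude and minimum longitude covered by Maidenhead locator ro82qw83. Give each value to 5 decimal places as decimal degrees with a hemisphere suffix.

52.92917° N, 177.40000° E

Field R=17, O=14: +17·20° lon, +14·10° lat → SW at lon 160°, lat 50°.
Square 8, 2: +8·2° lon, +2·1° lat → SW at lon 176°, lat 52°.
Subsquare q=16, w=22: +16·0.0833333° lon, +22·0.0416667° lat → SW at lon 177.333°, lat 52.9167°.
Extended square 8, 3: +8·0.00833333° lon, +3·0.00416667° lat → SW at lon 177.4°, lat 52.9292°.
latitude 52.92917° N, longitude 177.40000° E.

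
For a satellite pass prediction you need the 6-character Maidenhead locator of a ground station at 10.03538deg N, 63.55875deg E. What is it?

Offset from 180°W / 90°S: lon 243.5588°, lat 100.0354°.
Field: 243.5588/20 → 12 → M, 100.0354/10 → 10 → K; chars MK.
Square: 3.5588/2 → 1, 0.0354/1 → 0; chars 10.
Subsquare: 1.5588/0.0833333 → 18 → s, 0.0354/0.0416667 → 0 → a; chars sa.

MK10sa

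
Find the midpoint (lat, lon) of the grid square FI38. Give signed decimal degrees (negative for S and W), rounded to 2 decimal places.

-1.50, -73.00

Field F=5, I=8: +5·20° lon, +8·10° lat → SW at lon -80°, lat -10°.
Square 3, 8: +3·2° lon, +8·1° lat → SW at lon -74°, lat -2°.
Cell spans 2° lon × 1° lat. Centre is SW corner plus half of each.
latitude -1.50, longitude -73.00.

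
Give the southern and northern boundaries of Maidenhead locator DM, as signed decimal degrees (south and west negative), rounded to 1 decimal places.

30.0, 40.0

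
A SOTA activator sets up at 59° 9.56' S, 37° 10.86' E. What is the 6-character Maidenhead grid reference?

Shift to the Maidenhead origin (180°W, 90°S): lon 217.1810, lat 30.8407.
Field: lon ⌊217.1810/20⌋ = 10 → K; lat ⌊30.8407/10⌋ = 3 → D.
Square: lon ⌊17.1810/2⌋ = 8; lat ⌊0.8407/1⌋ = 0.
Subsquare: lon ⌊1.1810/0.0833333⌋ = 14 → o; lat ⌊0.8407/0.0416667⌋ = 20 → u.

KD80ou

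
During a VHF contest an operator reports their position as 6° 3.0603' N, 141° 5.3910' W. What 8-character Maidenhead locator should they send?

Add 180° to longitude and 90° to latitude: 38.91015, 96.05101.
Field (20°×10°, letters A–R): lon ⌊38.91015/20⌋ = 1 → B; lat ⌊96.05101/10⌋ = 9 → J.
Square (2°×1°, digits 0–9): lon ⌊18.91015/2⌋ = 9; lat ⌊6.05101/1⌋ = 6.
Subsquare (5′×2.5′, letters a–x): lon ⌊0.91015/0.0833333⌋ = 10 → k; lat ⌊0.05101/0.0416667⌋ = 1 → b.
Extended square (30″×15″, digits 0–9): lon ⌊0.07682/0.00833333⌋ = 9; lat ⌊0.00934/0.00416667⌋ = 2.

BJ96kb92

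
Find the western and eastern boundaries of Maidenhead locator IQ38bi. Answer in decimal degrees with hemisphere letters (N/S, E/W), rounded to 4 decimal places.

13.9167° W, 13.8333° W

Field I=8, Q=16: +8·20° lon, +16·10° lat → SW at lon -20°, lat 70°.
Square 3, 8: +3·2° lon, +8·1° lat → SW at lon -14°, lat 78°.
Subsquare b=1, i=8: +1·0.0833333° lon, +8·0.0416667° lat → SW at lon -13.9167°, lat 78.3333°.
Cell spans 0.0833333° lon × 0.0416667° lat.
west 13.9167° W, east 13.8333° W.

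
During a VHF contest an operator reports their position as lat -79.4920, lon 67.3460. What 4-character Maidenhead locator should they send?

MB30

Add 180° to longitude and 90° to latitude: 247.35, 10.51.
Field: 247.35/20 → 12 → M, 10.51/10 → 1 → B; chars MB.
Square: 7.35/2 → 3, 0.51/1 → 0; chars 30.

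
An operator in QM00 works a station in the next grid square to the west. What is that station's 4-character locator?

PM90

Longitude square 0; −1 → -1, wraps to 9, carry into field.
Longitude field Q = 16; −1 → 15 = P.
The latitude characters are unchanged.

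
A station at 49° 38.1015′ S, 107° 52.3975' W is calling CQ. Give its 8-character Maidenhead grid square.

DE60bi57

Offset from 180°W / 90°S: lon 72.12671°, lat 40.36498°.
Field: 72.12671/20 → 3 → D, 40.36498/10 → 4 → E; chars DE.
Square: 12.12671/2 → 6, 0.36498/1 → 0; chars 60.
Subsquare: 0.12671/0.0833333 → 1 → b, 0.36498/0.0416667 → 8 → i; chars bi.
Extended square: 0.04338/0.00833333 → 5, 0.03164/0.00416667 → 7; chars 57.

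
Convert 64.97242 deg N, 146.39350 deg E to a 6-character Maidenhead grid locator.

QP34ex

Offset from 180°W / 90°S: lon 326.3935°, lat 154.9724°.
Field: 326.3935/20 → 16 → Q, 154.9724/10 → 15 → P; chars QP.
Square: 6.3935/2 → 3, 4.9724/1 → 4; chars 34.
Subsquare: 0.3935/0.0833333 → 4 → e, 0.9724/0.0416667 → 23 → x; chars ex.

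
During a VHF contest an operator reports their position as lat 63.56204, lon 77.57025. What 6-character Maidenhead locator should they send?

MP83sn

Offset from 180°W / 90°S: lon 257.5702°, lat 153.5620°.
Field (20°×10°, letters A–R): 257.5702/20 → 12 → M, 153.5620/10 → 15 → P; chars MP.
Square (2°×1°, digits 0–9): 17.5702/2 → 8, 3.5620/1 → 3; chars 83.
Subsquare (5′×2.5′, letters a–x): 1.5702/0.0833333 → 18 → s, 0.5620/0.0416667 → 13 → n; chars sn.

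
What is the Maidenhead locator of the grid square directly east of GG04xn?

Longitude subsquare x = 23; +1 → 24, wraps to 0 = a, carry into square.
Longitude square 0; +1 → 1.
The latitude characters are unchanged.

GG14an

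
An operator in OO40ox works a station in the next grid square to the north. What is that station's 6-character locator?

OO41oa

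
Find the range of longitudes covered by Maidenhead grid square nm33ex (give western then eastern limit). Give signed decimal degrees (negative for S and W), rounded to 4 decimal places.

Field N=13, M=12: +13·20° lon, +12·10° lat → SW at lon 80°, lat 30°.
Square 3, 3: +3·2° lon, +3·1° lat → SW at lon 86°, lat 33°.
Subsquare e=4, x=23: +4·0.0833333° lon, +23·0.0416667° lat → SW at lon 86.3333°, lat 33.9583°.
Cell spans 0.0833333° lon × 0.0416667° lat.
west 86.3333, east 86.4167.

86.3333, 86.4167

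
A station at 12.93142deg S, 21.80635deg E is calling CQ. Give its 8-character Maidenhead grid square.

KH07vb66

Shift to the Maidenhead origin (180°W, 90°S): lon 201.80635, lat 77.06858.
Field: 201.80635/20 → 10 → K, 77.06858/10 → 7 → H; chars KH.
Square: 1.80635/2 → 0, 7.06858/1 → 7; chars 07.
Subsquare: 1.80635/0.0833333 → 21 → v, 0.06858/0.0416667 → 1 → b; chars vb.
Extended square: 0.05635/0.00833333 → 6, 0.02691/0.00416667 → 6; chars 66.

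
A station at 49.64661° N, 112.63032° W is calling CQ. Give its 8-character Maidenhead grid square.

Shift to the Maidenhead origin (180°W, 90°S): lon 67.36968, lat 139.64661.
Field: lon ⌊67.36968/20⌋ = 3 → D; lat ⌊139.64661/10⌋ = 13 → N.
Square: lon ⌊7.36968/2⌋ = 3; lat ⌊9.64661/1⌋ = 9.
Subsquare: lon ⌊1.36968/0.0833333⌋ = 16 → q; lat ⌊0.64661/0.0416667⌋ = 15 → p.
Extended square: lon ⌊0.03635/0.00833333⌋ = 4; lat ⌊0.02161/0.00416667⌋ = 5.

DN39qp45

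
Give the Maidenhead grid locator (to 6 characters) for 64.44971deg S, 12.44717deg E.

JC65fn

Offset from 180°W / 90°S: lon 192.4472°, lat 25.5503°.
Field: lon ⌊192.4472/20⌋ = 9 → J; lat ⌊25.5503/10⌋ = 2 → C.
Square: lon ⌊12.4472/2⌋ = 6; lat ⌊5.5503/1⌋ = 5.
Subsquare: lon ⌊0.4472/0.0833333⌋ = 5 → f; lat ⌊0.5503/0.0416667⌋ = 13 → n.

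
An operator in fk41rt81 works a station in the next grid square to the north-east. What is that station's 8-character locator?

FK41rt92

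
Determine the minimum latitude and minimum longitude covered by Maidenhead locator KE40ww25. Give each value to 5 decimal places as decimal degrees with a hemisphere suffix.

Field K=10, E=4: +10·20° lon, +4·10° lat → SW at lon 20°, lat -50°.
Square 4, 0: +4·2° lon, +0·1° lat → SW at lon 28°, lat -50°.
Subsquare w=22, w=22: +22·0.0833333° lon, +22·0.0416667° lat → SW at lon 29.8333°, lat -49.0833°.
Extended square 2, 5: +2·0.00833333° lon, +5·0.00416667° lat → SW at lon 29.85°, lat -49.0625°.
latitude 49.06250° S, longitude 29.85000° E.

49.06250° S, 29.85000° E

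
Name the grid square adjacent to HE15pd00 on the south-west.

Longitude extended square 0; −1 → -1, wraps to 9, carry into subsquare.
Longitude subsquare p = 15; −1 → 14 = o.
Latitude extended square 0; −1 → -1, wraps to 9, carry into subsquare.
Latitude subsquare d = 3; −1 → 2 = c.

HE15oc99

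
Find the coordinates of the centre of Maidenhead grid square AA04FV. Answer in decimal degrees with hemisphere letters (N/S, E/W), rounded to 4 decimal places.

Field A=0, A=0: +0·20° lon, +0·10° lat → SW at lon -180°, lat -90°.
Square 0, 4: +0·2° lon, +4·1° lat → SW at lon -180°, lat -86°.
Subsquare f=5, v=21: +5·0.0833333° lon, +21·0.0416667° lat → SW at lon -179.583°, lat -85.125°.
Cell spans 0.0833333° lon × 0.0416667° lat. Centre is SW corner plus half of each.
latitude 85.1042° S, longitude 179.5417° W.

85.1042° S, 179.5417° W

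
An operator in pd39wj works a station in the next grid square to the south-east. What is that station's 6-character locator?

PD39xi

Longitude subsquare w = 22; +1 → 23 = x.
Latitude subsquare j = 9; −1 → 8 = i.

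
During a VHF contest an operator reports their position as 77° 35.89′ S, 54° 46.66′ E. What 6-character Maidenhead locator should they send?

Add 180° to longitude and 90° to latitude: 234.7777, 12.4018.
Field: lon ⌊234.7777/20⌋ = 11 → L; lat ⌊12.4018/10⌋ = 1 → B.
Square: lon ⌊14.7777/2⌋ = 7; lat ⌊2.4018/1⌋ = 2.
Subsquare: lon ⌊0.7777/0.0833333⌋ = 9 → j; lat ⌊0.4018/0.0416667⌋ = 9 → j.

LB72jj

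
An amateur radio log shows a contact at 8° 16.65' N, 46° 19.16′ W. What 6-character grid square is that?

GJ68ug

Offset from 180°W / 90°S: lon 133.6807°, lat 98.2775°.
Field (20°×10°, letters A–R): lon ⌊133.6807/20⌋ = 6 → G; lat ⌊98.2775/10⌋ = 9 → J.
Square (2°×1°, digits 0–9): lon ⌊13.6807/2⌋ = 6; lat ⌊8.2775/1⌋ = 8.
Subsquare (5′×2.5′, letters a–x): lon ⌊1.6807/0.0833333⌋ = 20 → u; lat ⌊0.2775/0.0416667⌋ = 6 → g.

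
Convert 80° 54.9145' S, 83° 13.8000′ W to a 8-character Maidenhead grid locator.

EA89jc20

Add 180° to longitude and 90° to latitude: 96.77000, 9.08476.
Field: lon ⌊96.77000/20⌋ = 4 → E; lat ⌊9.08476/10⌋ = 0 → A.
Square: lon ⌊16.77000/2⌋ = 8; lat ⌊9.08476/1⌋ = 9.
Subsquare: lon ⌊0.77000/0.0833333⌋ = 9 → j; lat ⌊0.08476/0.0416667⌋ = 2 → c.
Extended square: lon ⌊0.02000/0.00833333⌋ = 2; lat ⌊0.00143/0.00416667⌋ = 0.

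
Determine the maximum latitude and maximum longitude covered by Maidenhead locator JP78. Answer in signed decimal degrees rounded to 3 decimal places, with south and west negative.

69.000, 16.000

Field J=9, P=15: +9·20° lon, +15·10° lat → SW at lon 0°, lat 60°.
Square 7, 8: +7·2° lon, +8·1° lat → SW at lon 14°, lat 68°.
Cell spans 2° lon × 1° lat. NE corner is SW corner plus one full cell.
latitude 69.000, longitude 16.000.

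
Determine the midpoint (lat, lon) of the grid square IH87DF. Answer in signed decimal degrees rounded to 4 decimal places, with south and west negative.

-12.7708, -3.7083

Field I=8, H=7: +8·20° lon, +7·10° lat → SW at lon -20°, lat -20°.
Square 8, 7: +8·2° lon, +7·1° lat → SW at lon -4°, lat -13°.
Subsquare d=3, f=5: +3·0.0833333° lon, +5·0.0416667° lat → SW at lon -3.75°, lat -12.7917°.
Cell spans 0.0833333° lon × 0.0416667° lat. Centre is SW corner plus half of each.
latitude -12.7708, longitude -3.7083.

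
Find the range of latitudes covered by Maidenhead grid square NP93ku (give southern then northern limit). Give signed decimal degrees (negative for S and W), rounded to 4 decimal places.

Field N=13, P=15: +13·20° lon, +15·10° lat → SW at lon 80°, lat 60°.
Square 9, 3: +9·2° lon, +3·1° lat → SW at lon 98°, lat 63°.
Subsquare k=10, u=20: +10·0.0833333° lon, +20·0.0416667° lat → SW at lon 98.8333°, lat 63.8333°.
Cell spans 0.0833333° lon × 0.0416667° lat.
south 63.8333, north 63.8750.

63.8333, 63.8750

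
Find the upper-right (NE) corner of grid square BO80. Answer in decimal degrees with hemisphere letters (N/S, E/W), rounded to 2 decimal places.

51.00° N, 142.00° W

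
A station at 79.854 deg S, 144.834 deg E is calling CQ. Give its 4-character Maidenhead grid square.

QB20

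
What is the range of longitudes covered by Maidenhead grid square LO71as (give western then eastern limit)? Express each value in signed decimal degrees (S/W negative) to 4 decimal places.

Field L=11, O=14: +11·20° lon, +14·10° lat → SW at lon 40°, lat 50°.
Square 7, 1: +7·2° lon, +1·1° lat → SW at lon 54°, lat 51°.
Subsquare a=0, s=18: +0·0.0833333° lon, +18·0.0416667° lat → SW at lon 54°, lat 51.75°.
Cell spans 0.0833333° lon × 0.0416667° lat.
west 54.0000, east 54.0833.

54.0000, 54.0833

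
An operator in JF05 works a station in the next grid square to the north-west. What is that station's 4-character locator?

IF96

Longitude square 0; −1 → -1, wraps to 9, carry into field.
Longitude field J = 9; −1 → 8 = I.
Latitude square 5; +1 → 6.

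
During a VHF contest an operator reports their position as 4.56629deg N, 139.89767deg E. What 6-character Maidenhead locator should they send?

PJ94wn

Offset from 180°W / 90°S: lon 319.8977°, lat 94.5663°.
Field: lon ⌊319.8977/20⌋ = 15 → P; lat ⌊94.5663/10⌋ = 9 → J.
Square: lon ⌊19.8977/2⌋ = 9; lat ⌊4.5663/1⌋ = 4.
Subsquare: lon ⌊1.8977/0.0833333⌋ = 22 → w; lat ⌊0.5663/0.0416667⌋ = 13 → n.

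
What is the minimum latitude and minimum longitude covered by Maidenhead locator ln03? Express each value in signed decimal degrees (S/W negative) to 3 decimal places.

43.000, 40.000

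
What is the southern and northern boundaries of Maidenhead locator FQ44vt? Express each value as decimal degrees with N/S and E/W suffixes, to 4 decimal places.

Field F=5, Q=16: +5·20° lon, +16·10° lat → SW at lon -80°, lat 70°.
Square 4, 4: +4·2° lon, +4·1° lat → SW at lon -72°, lat 74°.
Subsquare v=21, t=19: +21·0.0833333° lon, +19·0.0416667° lat → SW at lon -70.25°, lat 74.7917°.
Cell spans 0.0833333° lon × 0.0416667° lat.
south 74.7917° N, north 74.8333° N.

74.7917° N, 74.8333° N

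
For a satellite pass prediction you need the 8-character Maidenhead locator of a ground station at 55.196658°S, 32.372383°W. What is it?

Shift to the Maidenhead origin (180°W, 90°S): lon 147.62762, lat 34.80334.
Field: 147.62762/20 → 7 → H, 34.80334/10 → 3 → D; chars HD.
Square: 7.62762/2 → 3, 4.80334/1 → 4; chars 34.
Subsquare: 1.62762/0.0833333 → 19 → t, 0.80334/0.0416667 → 19 → t; chars tt.
Extended square: 0.04428/0.00833333 → 5, 0.01168/0.00416667 → 2; chars 52.

HD34tt52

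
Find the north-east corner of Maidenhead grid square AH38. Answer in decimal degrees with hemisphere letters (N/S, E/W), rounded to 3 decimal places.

Field A=0, H=7: +0·20° lon, +7·10° lat → SW at lon -180°, lat -20°.
Square 3, 8: +3·2° lon, +8·1° lat → SW at lon -174°, lat -12°.
Cell spans 2° lon × 1° lat. NE corner is SW corner plus one full cell.
latitude 11.000° S, longitude 172.000° W.

11.000° S, 172.000° W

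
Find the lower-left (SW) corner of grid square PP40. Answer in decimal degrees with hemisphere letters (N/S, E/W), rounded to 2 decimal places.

60.00° N, 128.00° E

Field P=15, P=15: +15·20° lon, +15·10° lat → SW at lon 120°, lat 60°.
Square 4, 0: +4·2° lon, +0·1° lat → SW at lon 128°, lat 60°.
latitude 60.00° N, longitude 128.00° E.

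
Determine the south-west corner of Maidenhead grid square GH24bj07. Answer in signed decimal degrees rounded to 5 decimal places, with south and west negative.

Field G=6, H=7: +6·20° lon, +7·10° lat → SW at lon -60°, lat -20°.
Square 2, 4: +2·2° lon, +4·1° lat → SW at lon -56°, lat -16°.
Subsquare b=1, j=9: +1·0.0833333° lon, +9·0.0416667° lat → SW at lon -55.9167°, lat -15.625°.
Extended square 0, 7: +0·0.00833333° lon, +7·0.00416667° lat → SW at lon -55.9167°, lat -15.5958°.
latitude -15.59583, longitude -55.91667.

-15.59583, -55.91667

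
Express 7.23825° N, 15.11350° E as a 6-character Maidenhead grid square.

JJ77nf

Shift to the Maidenhead origin (180°W, 90°S): lon 195.1135, lat 97.2382.
Field: lon ⌊195.1135/20⌋ = 9 → J; lat ⌊97.2382/10⌋ = 9 → J.
Square: lon ⌊15.1135/2⌋ = 7; lat ⌊7.2382/1⌋ = 7.
Subsquare: lon ⌊1.1135/0.0833333⌋ = 13 → n; lat ⌊0.2382/0.0416667⌋ = 5 → f.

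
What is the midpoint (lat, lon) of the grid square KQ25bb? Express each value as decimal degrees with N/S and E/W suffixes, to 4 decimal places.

Field K=10, Q=16: +10·20° lon, +16·10° lat → SW at lon 20°, lat 70°.
Square 2, 5: +2·2° lon, +5·1° lat → SW at lon 24°, lat 75°.
Subsquare b=1, b=1: +1·0.0833333° lon, +1·0.0416667° lat → SW at lon 24.0833°, lat 75.0417°.
Cell spans 0.0833333° lon × 0.0416667° lat. Centre is SW corner plus half of each.
latitude 75.0625° N, longitude 24.1250° E.

75.0625° N, 24.1250° E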